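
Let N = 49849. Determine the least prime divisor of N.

49849 is odd.
Digit sum 34, not divisible by 3.
Ends in 9: not divisible by 5.
7: 49849 = 7·7121 + 2
11: 49849 = 11·4531 + 8
13: 49849 = 13·3834 + 7
17: 49849 = 17·2932 + 5
19: 49849 = 19·2623 + 12
23: 49849 = 23·2167 + 8
29: 49849 = 29·1718 + 27
31: 49849 = 31·1608 + 1
37: 49849 = 37·1347 + 10
41: 49849 = 41·1215 + 34
43: 49849 = 43·1159 + 12
47: 49849 = 47·1060 + 29
53: 49849 = 53·940 + 29
59: 49849 = 59·844 + 53
61: 49849 = 61·817 + 12
67: 49849 = 67·744 + 1
71: 49849 = 71·702 + 7
73: 49849 = 73·682 + 63
79: 49849 = 79·631

79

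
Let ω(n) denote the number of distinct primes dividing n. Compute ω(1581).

1581 = 3 · 527
527 = 17 · 31
1581 = 3 · 17 · 31, which has 3 distinct prime factors.

3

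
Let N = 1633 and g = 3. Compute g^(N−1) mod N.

3^1 ≡ 3 (mod 1633)
3^2 ≡ 3^2 = 9 ≡ 9 (mod 1633)
3^4 ≡ 9^2 = 81 ≡ 81 (mod 1633)
3^8 ≡ 81^2 = 6561 ≡ 29 (mod 1633)
3^16 ≡ 29^2 = 841 ≡ 841 (mod 1633)
3^32 ≡ 841^2 = 707281 ≡ 192 (mod 1633)
3^64 ≡ 192^2 = 36864 ≡ 938 (mod 1633)
3^128 ≡ 938^2 = 879844 ≡ 1290 (mod 1633)
3^256 ≡ 1290^2 = 1664100 ≡ 73 (mod 1633)
3^512 ≡ 73^2 = 5329 ≡ 430 (mod 1633)
3^1024 ≡ 430^2 = 184900 ≡ 371 (mod 1633)
1632 = 1024 + 512 + 64 + 32 in binary powers of 2.
So 3^1632 ≡ 371 · 430 · 938 · 192 ≡ 288 (mod 1633).
Since 288 ≠ 1, base 3 is a Fermat witness: 1633 is composite.

288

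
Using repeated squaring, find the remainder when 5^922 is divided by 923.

5^1 ≡ 5 (mod 923)
5^2 ≡ 5^2 = 25 ≡ 25 (mod 923)
5^4 ≡ 25^2 = 625 ≡ 625 (mod 923)
5^8 ≡ 625^2 = 390625 ≡ 196 (mod 923)
5^16 ≡ 196^2 = 38416 ≡ 573 (mod 923)
5^32 ≡ 573^2 = 328329 ≡ 664 (mod 923)
5^64 ≡ 664^2 = 440896 ≡ 625 (mod 923)
5^128 ≡ 625^2 = 390625 ≡ 196 (mod 923)
5^256 ≡ 196^2 = 38416 ≡ 573 (mod 923)
5^512 ≡ 573^2 = 328329 ≡ 664 (mod 923)
922 = 512 + 256 + 128 + 16 + 8 + 2 in binary powers of 2.
So 5^922 ≡ 664 · 573 · 196 · 573 · 196 · 25 ≡ 25 (mod 923).
Since 25 ≠ 1, base 5 is a Fermat witness: 923 is composite.

25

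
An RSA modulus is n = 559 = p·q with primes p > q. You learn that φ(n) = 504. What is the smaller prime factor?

φ(n) = (p−1)(q−1) = n − (p+q) + 1, so p + q = 559 − 504 + 1 = 56.
p and q are the roots of t² − 56t + 559 = 0.
Discriminant: 56² − 4·559 = 3136 − 2236 = 900; √900 = 30.
q = (56 − 30)/2 = 13, p = (56 + 30)/2 = 43.
Check: 13 · 43 = 559.

13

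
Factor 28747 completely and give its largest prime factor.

89

28747 = 17 · 1691
1691 = 19 · 89
89 is prime.
So 28747 = 17 · 19 · 89; the largest prime factor is 89.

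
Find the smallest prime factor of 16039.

43

16039 is odd.
Digit sum 19, not divisible by 3.
Ends in 9: not divisible by 5.
7: 16039 = 7·2291 + 2
11: 16039 = 11·1458 + 1
13: 16039 = 13·1233 + 10
17: 16039 = 17·943 + 8
19: 16039 = 19·844 + 3
23: 16039 = 23·697 + 8
29: 16039 = 29·553 + 2
31: 16039 = 31·517 + 12
37: 16039 = 37·433 + 18
41: 16039 = 41·391 + 8
43: 16039 = 43·373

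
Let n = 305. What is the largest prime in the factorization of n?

61

305 = 5 · 61
61 is prime.
So 305 = 5 · 61; the largest prime factor is 61.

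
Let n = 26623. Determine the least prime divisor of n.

79

26623 is odd.
Digit sum 19, not divisible by 3.
Ends in 3: not divisible by 5.
7: 26623 = 7·3803 + 2
11: 26623 = 11·2420 + 3
13: 26623 = 13·2047 + 12
17: 26623 = 17·1566 + 1
19: 26623 = 19·1401 + 4
23: 26623 = 23·1157 + 12
29: 26623 = 29·918 + 1
31: 26623 = 31·858 + 25
37: 26623 = 37·719 + 20
41: 26623 = 41·649 + 14
43: 26623 = 43·619 + 6
47: 26623 = 47·566 + 21
53: 26623 = 53·502 + 17
59: 26623 = 59·451 + 14
61: 26623 = 61·436 + 27
67: 26623 = 67·397 + 24
71: 26623 = 71·374 + 69
73: 26623 = 73·364 + 51
79: 26623 = 79·337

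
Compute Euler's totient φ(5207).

Factor: 5207 = 41 · 127.
φ(5207) = (41−1) · (127−1) = 40 · 126 = 5040.

5040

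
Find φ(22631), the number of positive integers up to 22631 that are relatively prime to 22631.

18720

Factor: 22631 = 7 · 53 · 61.
φ(22631) = (7−1) · (53−1) · (61−1) = 6 · 52 · 60 = 18720.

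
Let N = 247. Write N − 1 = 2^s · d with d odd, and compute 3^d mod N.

247 − 1 = 246 = 2^1 · 123, so d = 123.
3^1 ≡ 3 (mod 247)
3^2 ≡ 3^2 = 9 ≡ 9 (mod 247)
3^4 ≡ 9^2 = 81 ≡ 81 (mod 247)
3^8 ≡ 81^2 = 6561 ≡ 139 (mod 247)
3^16 ≡ 139^2 = 19321 ≡ 55 (mod 247)
3^32 ≡ 55^2 = 3025 ≡ 61 (mod 247)
3^64 ≡ 61^2 = 3721 ≡ 16 (mod 247)
123 = 64 + 32 + 16 + 8 + 2 + 1 in binary powers of 2.
So 3^123 ≡ 16 · 61 · 55 · 139 · 9 · 3 ≡ 183 (mod 247).
Squaring chain: 183; never reaches −1, so base 3 is a Miller–Rabin witness that 247 is composite.

183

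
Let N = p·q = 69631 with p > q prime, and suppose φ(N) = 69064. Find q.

φ(n) = (p−1)(q−1) = n − (p+q) + 1, so p + q = 69631 − 69064 + 1 = 568.
p and q are the roots of t² − 568t + 69631 = 0.
Discriminant: 568² − 4·69631 = 322624 − 278524 = 44100; √44100 = 210.
q = (568 − 210)/2 = 179, p = (568 + 210)/2 = 389.
Check: 179 · 389 = 69631.

179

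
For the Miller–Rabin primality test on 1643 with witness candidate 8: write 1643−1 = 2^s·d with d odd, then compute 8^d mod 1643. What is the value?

1496

1643 − 1 = 1642 = 2^1 · 821, so d = 821.
8^1 ≡ 8 (mod 1643)
8^2 ≡ 8^2 = 64 ≡ 64 (mod 1643)
8^4 ≡ 64^2 = 4096 ≡ 810 (mod 1643)
8^8 ≡ 810^2 = 656100 ≡ 543 (mod 1643)
8^16 ≡ 543^2 = 294849 ≡ 752 (mod 1643)
8^32 ≡ 752^2 = 565504 ≡ 312 (mod 1643)
8^64 ≡ 312^2 = 97344 ≡ 407 (mod 1643)
8^128 ≡ 407^2 = 165649 ≡ 1349 (mod 1643)
8^256 ≡ 1349^2 = 1819801 ≡ 1000 (mod 1643)
8^512 ≡ 1000^2 = 1000000 ≡ 1056 (mod 1643)
821 = 512 + 256 + 32 + 16 + 4 + 1 in binary powers of 2.
So 8^821 ≡ 1056 · 1000 · 312 · 752 · 810 · 8 ≡ 1496 (mod 1643).
Squaring chain: 1496; never reaches −1, so base 8 is a Miller–Rabin witness that 1643 is composite.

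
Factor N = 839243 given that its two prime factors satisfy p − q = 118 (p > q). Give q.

Since p = q + 118, we have 839243 = q(q + 118), so q² + 118q − 839243 = 0.
Discriminant: 118² + 4·839243 = 13924 + 3356972 = 3370896; √3370896 = 1836.
q = (−118 + 1836)/2 = 859, and p = q + 118 = 977.
Check: 859 · 977 = 839243.

859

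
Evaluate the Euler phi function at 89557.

Factor: 89557 = 13 · 83^2.
φ(89557) = (13−1) · 83^1·(83−1) = 12 · 6806 = 81672.

81672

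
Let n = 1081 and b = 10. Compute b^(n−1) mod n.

10^1 ≡ 10 (mod 1081)
10^2 ≡ 10^2 = 100 ≡ 100 (mod 1081)
10^4 ≡ 100^2 = 10000 ≡ 271 (mod 1081)
10^8 ≡ 271^2 = 73441 ≡ 1014 (mod 1081)
10^16 ≡ 1014^2 = 1028196 ≡ 165 (mod 1081)
10^32 ≡ 165^2 = 27225 ≡ 200 (mod 1081)
10^64 ≡ 200^2 = 40000 ≡ 3 (mod 1081)
10^128 ≡ 3^2 = 9 ≡ 9 (mod 1081)
10^256 ≡ 9^2 = 81 ≡ 81 (mod 1081)
10^512 ≡ 81^2 = 6561 ≡ 75 (mod 1081)
10^1024 ≡ 75^2 = 5625 ≡ 220 (mod 1081)
1080 = 1024 + 32 + 16 + 8 in binary powers of 2.
So 10^1080 ≡ 220 · 200 · 165 · 1014 ≡ 813 (mod 1081).
Since 813 ≠ 1, base 10 is a Fermat witness: 1081 is composite.

813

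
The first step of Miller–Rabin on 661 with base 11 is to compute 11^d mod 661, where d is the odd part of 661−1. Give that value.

661 − 1 = 660 = 2^2 · 165, so d = 165.
11^1 ≡ 11 (mod 661)
11^2 ≡ 11^2 = 121 ≡ 121 (mod 661)
11^4 ≡ 121^2 = 14641 ≡ 99 (mod 661)
11^8 ≡ 99^2 = 9801 ≡ 547 (mod 661)
11^16 ≡ 547^2 = 299209 ≡ 437 (mod 661)
11^32 ≡ 437^2 = 190969 ≡ 601 (mod 661)
11^64 ≡ 601^2 = 361201 ≡ 295 (mod 661)
11^128 ≡ 295^2 = 87025 ≡ 434 (mod 661)
165 = 128 + 32 + 4 + 1 in binary powers of 2.
So 11^165 ≡ 434 · 601 · 99 · 11 ≡ 1 (mod 661).
Since 11^d ≡ 1 (mod 661), base 11 does not prove 661 composite.

1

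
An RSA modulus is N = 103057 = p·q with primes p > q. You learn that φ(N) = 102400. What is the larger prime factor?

φ(n) = (p−1)(q−1) = n − (p+q) + 1, so p + q = 103057 − 102400 + 1 = 658.
p and q are the roots of t² − 658t + 103057 = 0.
Discriminant: 658² − 4·103057 = 432964 − 412228 = 20736; √20736 = 144.
q = (658 − 144)/2 = 257, p = (658 + 144)/2 = 401.
Check: 257 · 401 = 103057.

401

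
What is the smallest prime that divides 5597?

5597 is odd.
Digit sum 26, not divisible by 3.
Ends in 7: not divisible by 5.
7: 5597 = 7·799 + 4
11: 5597 = 11·508 + 9
13: 5597 = 13·430 + 7
17: 5597 = 17·329 + 4
19: 5597 = 19·294 + 11
23: 5597 = 23·243 + 8
29: 5597 = 29·193

29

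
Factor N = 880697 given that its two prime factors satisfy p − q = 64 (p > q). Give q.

Since p = q + 64, we have 880697 = q(q + 64), so q² + 64q − 880697 = 0.
Discriminant: 64² + 4·880697 = 4096 + 3522788 = 3526884; √3526884 = 1878.
q = (−64 + 1878)/2 = 907, and p = q + 64 = 971.
Check: 907 · 971 = 880697.

907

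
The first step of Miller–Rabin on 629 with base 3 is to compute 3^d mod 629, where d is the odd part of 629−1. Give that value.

629 − 1 = 628 = 2^2 · 157, so d = 157.
3^1 ≡ 3 (mod 629)
3^2 ≡ 3^2 = 9 ≡ 9 (mod 629)
3^4 ≡ 9^2 = 81 ≡ 81 (mod 629)
3^8 ≡ 81^2 = 6561 ≡ 271 (mod 629)
3^16 ≡ 271^2 = 73441 ≡ 477 (mod 629)
3^32 ≡ 477^2 = 227529 ≡ 460 (mod 629)
3^64 ≡ 460^2 = 211600 ≡ 256 (mod 629)
3^128 ≡ 256^2 = 65536 ≡ 120 (mod 629)
157 = 128 + 16 + 8 + 4 + 1 in binary powers of 2.
So 3^157 ≡ 120 · 477 · 271 · 81 · 3 ≡ 437 (mod 629).
Squaring chain: 437 → 382; never reaches −1, so base 3 is a Miller–Rabin witness that 629 is composite.

437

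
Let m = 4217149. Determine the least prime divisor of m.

37

4217149 is odd.
Digit sum 28, not divisible by 3.
Ends in 9: not divisible by 5.
7: 4217149 = 7·602449 + 6
11: 4217149 = 11·383377 + 2
13: 4217149 = 13·324396 + 1
17: 4217149 = 17·248067 + 10
19: 4217149 = 19·221955 + 4
23: 4217149 = 23·183354 + 7
29: 4217149 = 29·145418 + 27
31: 4217149 = 31·136037 + 2
37: 4217149 = 37·113977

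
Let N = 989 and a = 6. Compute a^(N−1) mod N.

522

6^1 ≡ 6 (mod 989)
6^2 ≡ 6^2 = 36 ≡ 36 (mod 989)
6^4 ≡ 36^2 = 1296 ≡ 307 (mod 989)
6^8 ≡ 307^2 = 94249 ≡ 294 (mod 989)
6^16 ≡ 294^2 = 86436 ≡ 393 (mod 989)
6^32 ≡ 393^2 = 154449 ≡ 165 (mod 989)
6^64 ≡ 165^2 = 27225 ≡ 522 (mod 989)
6^128 ≡ 522^2 = 272484 ≡ 509 (mod 989)
6^256 ≡ 509^2 = 259081 ≡ 952 (mod 989)
6^512 ≡ 952^2 = 906304 ≡ 380 (mod 989)
988 = 512 + 256 + 128 + 64 + 16 + 8 + 4 in binary powers of 2.
So 6^988 ≡ 380 · 952 · 509 · 522 · 393 · 294 · 307 ≡ 522 (mod 989).
Since 522 ≠ 1, base 6 is a Fermat witness: 989 is composite.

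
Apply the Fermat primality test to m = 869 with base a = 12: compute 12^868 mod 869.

166

12^1 ≡ 12 (mod 869)
12^2 ≡ 12^2 = 144 ≡ 144 (mod 869)
12^4 ≡ 144^2 = 20736 ≡ 749 (mod 869)
12^8 ≡ 749^2 = 561001 ≡ 496 (mod 869)
12^16 ≡ 496^2 = 246016 ≡ 89 (mod 869)
12^32 ≡ 89^2 = 7921 ≡ 100 (mod 869)
12^64 ≡ 100^2 = 10000 ≡ 441 (mod 869)
12^128 ≡ 441^2 = 194481 ≡ 694 (mod 869)
12^256 ≡ 694^2 = 481636 ≡ 210 (mod 869)
12^512 ≡ 210^2 = 44100 ≡ 650 (mod 869)
868 = 512 + 256 + 64 + 32 + 4 in binary powers of 2.
So 12^868 ≡ 650 · 210 · 441 · 100 · 749 ≡ 166 (mod 869).
Since 166 ≠ 1, base 12 is a Fermat witness: 869 is composite.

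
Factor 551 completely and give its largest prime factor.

29

551 = 19 · 29
29 is prime.
So 551 = 19 · 29; the largest prime factor is 29.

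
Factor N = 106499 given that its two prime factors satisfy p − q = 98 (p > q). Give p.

379

Since p = q + 98, we have 106499 = q(q + 98), so q² + 98q − 106499 = 0.
Discriminant: 98² + 4·106499 = 9604 + 425996 = 435600; √435600 = 660.
q = (−98 + 660)/2 = 281, and p = q + 98 = 379.
Check: 281 · 379 = 106499.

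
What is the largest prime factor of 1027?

1027 = 13 · 79
79 is prime.
So 1027 = 13 · 79; the largest prime factor is 79.

79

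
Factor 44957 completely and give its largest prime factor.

44957 = 11 · 4087
4087 = 61 · 67
67 is prime.
So 44957 = 11 · 61 · 67; the largest prime factor is 67.

67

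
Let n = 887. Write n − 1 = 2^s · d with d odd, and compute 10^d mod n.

886

887 − 1 = 886 = 2^1 · 443, so d = 443.
10^1 ≡ 10 (mod 887)
10^2 ≡ 10^2 = 100 ≡ 100 (mod 887)
10^4 ≡ 100^2 = 10000 ≡ 243 (mod 887)
10^8 ≡ 243^2 = 59049 ≡ 507 (mod 887)
10^16 ≡ 507^2 = 257049 ≡ 706 (mod 887)
10^32 ≡ 706^2 = 498436 ≡ 829 (mod 887)
10^64 ≡ 829^2 = 687241 ≡ 703 (mod 887)
10^128 ≡ 703^2 = 494209 ≡ 150 (mod 887)
10^256 ≡ 150^2 = 22500 ≡ 325 (mod 887)
443 = 256 + 128 + 32 + 16 + 8 + 2 + 1 in binary powers of 2.
So 10^443 ≡ 325 · 150 · 829 · 706 · 507 · 100 · 10 ≡ 886 (mod 887).
Since 10^d ≡ 886 (mod 887), base 10 does not prove 887 composite.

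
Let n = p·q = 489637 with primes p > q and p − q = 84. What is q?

Since p = q + 84, we have 489637 = q(q + 84), so q² + 84q − 489637 = 0.
Discriminant: 84² + 4·489637 = 7056 + 1958548 = 1965604; √1965604 = 1402.
q = (−84 + 1402)/2 = 659, and p = q + 84 = 743.
Check: 659 · 743 = 489637.

659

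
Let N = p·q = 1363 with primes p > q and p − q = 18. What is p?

47

Since p = q + 18, we have 1363 = q(q + 18), so q² + 18q − 1363 = 0.
Discriminant: 18² + 4·1363 = 324 + 5452 = 5776; √5776 = 76.
q = (−18 + 76)/2 = 29, and p = q + 18 = 47.
Check: 29 · 47 = 1363.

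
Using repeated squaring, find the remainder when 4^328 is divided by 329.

4^1 ≡ 4 (mod 329)
4^2 ≡ 4^2 = 16 ≡ 16 (mod 329)
4^4 ≡ 16^2 = 256 ≡ 256 (mod 329)
4^8 ≡ 256^2 = 65536 ≡ 65 (mod 329)
4^16 ≡ 65^2 = 4225 ≡ 277 (mod 329)
4^32 ≡ 277^2 = 76729 ≡ 72 (mod 329)
4^64 ≡ 72^2 = 5184 ≡ 249 (mod 329)
4^128 ≡ 249^2 = 62001 ≡ 149 (mod 329)
4^256 ≡ 149^2 = 22201 ≡ 158 (mod 329)
328 = 256 + 64 + 8 in binary powers of 2.
So 4^328 ≡ 158 · 249 · 65 ≡ 242 (mod 329).
Since 242 ≠ 1, base 4 is a Fermat witness: 329 is composite.

242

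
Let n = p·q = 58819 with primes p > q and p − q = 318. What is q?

131

Since p = q + 318, we have 58819 = q(q + 318), so q² + 318q − 58819 = 0.
Discriminant: 318² + 4·58819 = 101124 + 235276 = 336400; √336400 = 580.
q = (−318 + 580)/2 = 131, and p = q + 318 = 449.
Check: 131 · 449 = 58819.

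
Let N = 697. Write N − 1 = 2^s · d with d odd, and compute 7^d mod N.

386

697 − 1 = 696 = 2^3 · 87, so d = 87.
7^1 ≡ 7 (mod 697)
7^2 ≡ 7^2 = 49 ≡ 49 (mod 697)
7^4 ≡ 49^2 = 2401 ≡ 310 (mod 697)
7^8 ≡ 310^2 = 96100 ≡ 611 (mod 697)
7^16 ≡ 611^2 = 373321 ≡ 426 (mod 697)
7^32 ≡ 426^2 = 181476 ≡ 256 (mod 697)
7^64 ≡ 256^2 = 65536 ≡ 18 (mod 697)
87 = 64 + 16 + 4 + 2 + 1 in binary powers of 2.
So 7^87 ≡ 18 · 426 · 310 · 49 · 7 ≡ 386 (mod 697).
Squaring chain: 386 → 535 → 455; never reaches −1, so base 7 is a Miller–Rabin witness that 697 is composite.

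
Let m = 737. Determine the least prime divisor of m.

737 is odd.
Digit sum 17, not divisible by 3.
Ends in 7: not divisible by 5.
7: 737 = 7·105 + 2
11: 737 = 11·67

11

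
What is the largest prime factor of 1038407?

1038407 = 19 · 54653
54653 = 31 · 1763
1763 = 41 · 43
43 is prime.
So 1038407 = 19 · 31 · 41 · 43; the largest prime factor is 43.

43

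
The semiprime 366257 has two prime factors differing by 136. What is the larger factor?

Since p = q + 136, we have 366257 = q(q + 136), so q² + 136q − 366257 = 0.
Discriminant: 136² + 4·366257 = 18496 + 1465028 = 1483524; √1483524 = 1218.
q = (−136 + 1218)/2 = 541, and p = q + 136 = 677.
Check: 541 · 677 = 366257.

677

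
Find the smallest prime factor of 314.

314 is even: 2 divides it.

2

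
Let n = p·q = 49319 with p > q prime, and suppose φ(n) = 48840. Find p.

331

φ(n) = (p−1)(q−1) = n − (p+q) + 1, so p + q = 49319 − 48840 + 1 = 480.
p and q are the roots of t² − 480t + 49319 = 0.
Discriminant: 480² − 4·49319 = 230400 − 197276 = 33124; √33124 = 182.
q = (480 − 182)/2 = 149, p = (480 + 182)/2 = 331.
Check: 149 · 331 = 49319.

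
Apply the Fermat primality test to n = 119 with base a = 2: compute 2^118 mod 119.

30

2^1 ≡ 2 (mod 119)
2^2 ≡ 2^2 = 4 ≡ 4 (mod 119)
2^4 ≡ 4^2 = 16 ≡ 16 (mod 119)
2^8 ≡ 16^2 = 256 ≡ 18 (mod 119)
2^16 ≡ 18^2 = 324 ≡ 86 (mod 119)
2^32 ≡ 86^2 = 7396 ≡ 18 (mod 119)
2^64 ≡ 18^2 = 324 ≡ 86 (mod 119)
118 = 64 + 32 + 16 + 4 + 2 in binary powers of 2.
So 2^118 ≡ 86 · 18 · 86 · 16 · 4 ≡ 30 (mod 119).
Since 30 ≠ 1, base 2 is a Fermat witness: 119 is composite.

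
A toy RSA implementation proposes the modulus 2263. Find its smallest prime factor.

31

2263 is odd.
Digit sum 13, not divisible by 3.
Ends in 3: not divisible by 5.
7: 2263 = 7·323 + 2
11: 2263 = 11·205 + 8
13: 2263 = 13·174 + 1
17: 2263 = 17·133 + 2
19: 2263 = 19·119 + 2
23: 2263 = 23·98 + 9
29: 2263 = 29·78 + 1
31: 2263 = 31·73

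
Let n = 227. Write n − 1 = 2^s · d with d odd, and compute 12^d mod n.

1

227 − 1 = 226 = 2^1 · 113, so d = 113.
12^1 ≡ 12 (mod 227)
12^2 ≡ 12^2 = 144 ≡ 144 (mod 227)
12^4 ≡ 144^2 = 20736 ≡ 79 (mod 227)
12^8 ≡ 79^2 = 6241 ≡ 112 (mod 227)
12^16 ≡ 112^2 = 12544 ≡ 59 (mod 227)
12^32 ≡ 59^2 = 3481 ≡ 76 (mod 227)
12^64 ≡ 76^2 = 5776 ≡ 101 (mod 227)
113 = 64 + 32 + 16 + 1 in binary powers of 2.
So 12^113 ≡ 101 · 76 · 59 · 12 ≡ 1 (mod 227).
Since 12^d ≡ 1 (mod 227), base 12 does not prove 227 composite.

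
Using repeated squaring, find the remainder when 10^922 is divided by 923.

302

10^1 ≡ 10 (mod 923)
10^2 ≡ 10^2 = 100 ≡ 100 (mod 923)
10^4 ≡ 100^2 = 10000 ≡ 770 (mod 923)
10^8 ≡ 770^2 = 592900 ≡ 334 (mod 923)
10^16 ≡ 334^2 = 111556 ≡ 796 (mod 923)
10^32 ≡ 796^2 = 633616 ≡ 438 (mod 923)
10^64 ≡ 438^2 = 191844 ≡ 783 (mod 923)
10^128 ≡ 783^2 = 613089 ≡ 217 (mod 923)
10^256 ≡ 217^2 = 47089 ≡ 16 (mod 923)
10^512 ≡ 16^2 = 256 ≡ 256 (mod 923)
922 = 512 + 256 + 128 + 16 + 8 + 2 in binary powers of 2.
So 10^922 ≡ 256 · 16 · 217 · 796 · 334 · 100 ≡ 302 (mod 923).
Since 302 ≠ 1, base 10 is a Fermat witness: 923 is composite.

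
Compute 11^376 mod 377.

11^1 ≡ 11 (mod 377)
11^2 ≡ 11^2 = 121 ≡ 121 (mod 377)
11^4 ≡ 121^2 = 14641 ≡ 315 (mod 377)
11^8 ≡ 315^2 = 99225 ≡ 74 (mod 377)
11^16 ≡ 74^2 = 5476 ≡ 198 (mod 377)
11^32 ≡ 198^2 = 39204 ≡ 373 (mod 377)
11^64 ≡ 373^2 = 139129 ≡ 16 (mod 377)
11^128 ≡ 16^2 = 256 ≡ 256 (mod 377)
11^256 ≡ 256^2 = 65536 ≡ 315 (mod 377)
376 = 256 + 64 + 32 + 16 + 8 in binary powers of 2.
So 11^376 ≡ 315 · 16 · 373 · 198 · 74 ≡ 81 (mod 377).
Since 81 ≠ 1, base 11 is a Fermat witness: 377 is composite.

81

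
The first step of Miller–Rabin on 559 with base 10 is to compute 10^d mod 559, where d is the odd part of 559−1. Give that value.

207

559 − 1 = 558 = 2^1 · 279, so d = 279.
10^1 ≡ 10 (mod 559)
10^2 ≡ 10^2 = 100 ≡ 100 (mod 559)
10^4 ≡ 100^2 = 10000 ≡ 497 (mod 559)
10^8 ≡ 497^2 = 247009 ≡ 490 (mod 559)
10^16 ≡ 490^2 = 240100 ≡ 289 (mod 559)
10^32 ≡ 289^2 = 83521 ≡ 230 (mod 559)
10^64 ≡ 230^2 = 52900 ≡ 354 (mod 559)
10^128 ≡ 354^2 = 125316 ≡ 100 (mod 559)
10^256 ≡ 100^2 = 10000 ≡ 497 (mod 559)
279 = 256 + 16 + 4 + 2 + 1 in binary powers of 2.
So 10^279 ≡ 497 · 289 · 497 · 100 · 10 ≡ 207 (mod 559).
Squaring chain: 207; never reaches −1, so base 10 is a Miller–Rabin witness that 559 is composite.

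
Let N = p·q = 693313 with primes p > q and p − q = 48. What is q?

Since p = q + 48, we have 693313 = q(q + 48), so q² + 48q − 693313 = 0.
Discriminant: 48² + 4·693313 = 2304 + 2773252 = 2775556; √2775556 = 1666.
q = (−48 + 1666)/2 = 809, and p = q + 48 = 857.
Check: 809 · 857 = 693313.

809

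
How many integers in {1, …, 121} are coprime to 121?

110

Factor: 121 = 11^2.
φ(121) = 11^1·(11−1) = 110.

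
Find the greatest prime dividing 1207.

1207 = 17 · 71
71 is prime.
So 1207 = 17 · 71; the largest prime factor is 71.

71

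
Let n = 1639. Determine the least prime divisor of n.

1639 is odd.
Digit sum 19, not divisible by 3.
Ends in 9: not divisible by 5.
7: 1639 = 7·234 + 1
11: 1639 = 11·149

11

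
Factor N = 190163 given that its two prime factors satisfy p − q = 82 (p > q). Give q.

397

Since p = q + 82, we have 190163 = q(q + 82), so q² + 82q − 190163 = 0.
Discriminant: 82² + 4·190163 = 6724 + 760652 = 767376; √767376 = 876.
q = (−82 + 876)/2 = 397, and p = q + 82 = 479.
Check: 397 · 479 = 190163.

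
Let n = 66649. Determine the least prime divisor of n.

11

66649 is odd.
Digit sum 31, not divisible by 3.
Ends in 9: not divisible by 5.
7: 66649 = 7·9521 + 2
11: 66649 = 11·6059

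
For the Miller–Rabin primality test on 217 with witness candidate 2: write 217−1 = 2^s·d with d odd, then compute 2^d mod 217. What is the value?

217 − 1 = 216 = 2^3 · 27, so d = 27.
2^1 ≡ 2 (mod 217)
2^2 ≡ 2^2 = 4 ≡ 4 (mod 217)
2^4 ≡ 4^2 = 16 ≡ 16 (mod 217)
2^8 ≡ 16^2 = 256 ≡ 39 (mod 217)
2^16 ≡ 39^2 = 1521 ≡ 2 (mod 217)
27 = 16 + 8 + 2 + 1 in binary powers of 2.
So 2^27 ≡ 2 · 39 · 4 · 2 ≡ 190 (mod 217).
Squaring chain: 190 → 78 → 8; never reaches −1, so base 2 is a Miller–Rabin witness that 217 is composite.

190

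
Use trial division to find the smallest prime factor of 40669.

40669 is odd.
Digit sum 25, not divisible by 3.
Ends in 9: not divisible by 5.
7: 40669 = 7·5809 + 6
11: 40669 = 11·3697 + 2
13: 40669 = 13·3128 + 5
17: 40669 = 17·2392 + 5
19: 40669 = 19·2140 + 9
23: 40669 = 23·1768 + 5
29: 40669 = 29·1402 + 11
31: 40669 = 31·1311 + 28
37: 40669 = 37·1099 + 6
41: 40669 = 41·991 + 38
43: 40669 = 43·945 + 34
47: 40669 = 47·865 + 14
53: 40669 = 53·767 + 18
59: 40669 = 59·689 + 18
61: 40669 = 61·666 + 43
67: 40669 = 67·607

67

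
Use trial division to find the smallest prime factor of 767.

13

767 is odd.
Digit sum 20, not divisible by 3.
Ends in 7: not divisible by 5.
7: 767 = 7·109 + 4
11: 767 = 11·69 + 8
13: 767 = 13·59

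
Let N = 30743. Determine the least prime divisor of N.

30743 is odd.
Digit sum 17, not divisible by 3.
Ends in 3: not divisible by 5.
7: 30743 = 7·4391 + 6
11: 30743 = 11·2794 + 9
13: 30743 = 13·2364 + 11
17: 30743 = 17·1808 + 7
19: 30743 = 19·1618 + 1
23: 30743 = 23·1336 + 15
29: 30743 = 29·1060 + 3
31: 30743 = 31·991 + 22
37: 30743 = 37·830 + 33
41: 30743 = 41·749 + 34
43: 30743 = 43·714 + 41
47: 30743 = 47·654 + 5
53: 30743 = 53·580 + 3
59: 30743 = 59·521 + 4
61: 30743 = 61·503 + 60
67: 30743 = 67·458 + 57
71: 30743 = 71·433

71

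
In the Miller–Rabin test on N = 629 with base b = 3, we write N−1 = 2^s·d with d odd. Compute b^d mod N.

629 − 1 = 628 = 2^2 · 157, so d = 157.
3^1 ≡ 3 (mod 629)
3^2 ≡ 3^2 = 9 ≡ 9 (mod 629)
3^4 ≡ 9^2 = 81 ≡ 81 (mod 629)
3^8 ≡ 81^2 = 6561 ≡ 271 (mod 629)
3^16 ≡ 271^2 = 73441 ≡ 477 (mod 629)
3^32 ≡ 477^2 = 227529 ≡ 460 (mod 629)
3^64 ≡ 460^2 = 211600 ≡ 256 (mod 629)
3^128 ≡ 256^2 = 65536 ≡ 120 (mod 629)
157 = 128 + 16 + 8 + 4 + 1 in binary powers of 2.
So 3^157 ≡ 120 · 477 · 271 · 81 · 3 ≡ 437 (mod 629).
Squaring chain: 437 → 382; never reaches −1, so base 3 is a Miller–Rabin witness that 629 is composite.

437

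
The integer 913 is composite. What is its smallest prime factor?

913 is odd.
Digit sum 13, not divisible by 3.
Ends in 3: not divisible by 5.
7: 913 = 7·130 + 3
11: 913 = 11·83

11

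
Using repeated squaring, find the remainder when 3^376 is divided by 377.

16

3^1 ≡ 3 (mod 377)
3^2 ≡ 3^2 = 9 ≡ 9 (mod 377)
3^4 ≡ 9^2 = 81 ≡ 81 (mod 377)
3^8 ≡ 81^2 = 6561 ≡ 152 (mod 377)
3^16 ≡ 152^2 = 23104 ≡ 107 (mod 377)
3^32 ≡ 107^2 = 11449 ≡ 139 (mod 377)
3^64 ≡ 139^2 = 19321 ≡ 94 (mod 377)
3^128 ≡ 94^2 = 8836 ≡ 165 (mod 377)
3^256 ≡ 165^2 = 27225 ≡ 81 (mod 377)
376 = 256 + 64 + 32 + 16 + 8 in binary powers of 2.
So 3^376 ≡ 81 · 94 · 139 · 107 · 152 ≡ 16 (mod 377).
Since 16 ≠ 1, base 3 is a Fermat witness: 377 is composite.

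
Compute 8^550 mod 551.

8^1 ≡ 8 (mod 551)
8^2 ≡ 8^2 = 64 ≡ 64 (mod 551)
8^4 ≡ 64^2 = 4096 ≡ 239 (mod 551)
8^8 ≡ 239^2 = 57121 ≡ 368 (mod 551)
8^16 ≡ 368^2 = 135424 ≡ 429 (mod 551)
8^32 ≡ 429^2 = 184041 ≡ 7 (mod 551)
8^64 ≡ 7^2 = 49 ≡ 49 (mod 551)
8^128 ≡ 49^2 = 2401 ≡ 197 (mod 551)
8^256 ≡ 197^2 = 38809 ≡ 239 (mod 551)
8^512 ≡ 239^2 = 57121 ≡ 368 (mod 551)
550 = 512 + 32 + 4 + 2 in binary powers of 2.
So 8^550 ≡ 368 · 7 · 239 · 64 ≡ 486 (mod 551).
Since 486 ≠ 1, base 8 is a Fermat witness: 551 is composite.

486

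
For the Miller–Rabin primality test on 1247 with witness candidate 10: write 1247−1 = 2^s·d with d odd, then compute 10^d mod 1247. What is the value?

1247 − 1 = 1246 = 2^1 · 623, so d = 623.
10^1 ≡ 10 (mod 1247)
10^2 ≡ 10^2 = 100 ≡ 100 (mod 1247)
10^4 ≡ 100^2 = 10000 ≡ 24 (mod 1247)
10^8 ≡ 24^2 = 576 ≡ 576 (mod 1247)
10^16 ≡ 576^2 = 331776 ≡ 74 (mod 1247)
10^32 ≡ 74^2 = 5476 ≡ 488 (mod 1247)
10^64 ≡ 488^2 = 238144 ≡ 1214 (mod 1247)
10^128 ≡ 1214^2 = 1473796 ≡ 1089 (mod 1247)
10^256 ≡ 1089^2 = 1185921 ≡ 24 (mod 1247)
10^512 ≡ 24^2 = 576 ≡ 576 (mod 1247)
623 = 512 + 64 + 32 + 8 + 4 + 2 + 1 in binary powers of 2.
So 10^623 ≡ 576 · 1214 · 488 · 576 · 24 · 100 · 10 ≡ 423 (mod 1247).
Squaring chain: 423; never reaches −1, so base 10 is a Miller–Rabin witness that 1247 is composite.

423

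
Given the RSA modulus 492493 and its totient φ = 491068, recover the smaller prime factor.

587

φ(n) = (p−1)(q−1) = n − (p+q) + 1, so p + q = 492493 − 491068 + 1 = 1426.
p and q are the roots of t² − 1426t + 492493 = 0.
Discriminant: 1426² − 4·492493 = 2033476 − 1969972 = 63504; √63504 = 252.
q = (1426 − 252)/2 = 587, p = (1426 + 252)/2 = 839.
Check: 587 · 839 = 492493.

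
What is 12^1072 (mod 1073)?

900

12^1 ≡ 12 (mod 1073)
12^2 ≡ 12^2 = 144 ≡ 144 (mod 1073)
12^4 ≡ 144^2 = 20736 ≡ 349 (mod 1073)
12^8 ≡ 349^2 = 121801 ≡ 552 (mod 1073)
12^16 ≡ 552^2 = 304704 ≡ 1045 (mod 1073)
12^32 ≡ 1045^2 = 1092025 ≡ 784 (mod 1073)
12^64 ≡ 784^2 = 614656 ≡ 900 (mod 1073)
12^128 ≡ 900^2 = 810000 ≡ 958 (mod 1073)
12^256 ≡ 958^2 = 917764 ≡ 349 (mod 1073)
12^512 ≡ 349^2 = 121801 ≡ 552 (mod 1073)
12^1024 ≡ 552^2 = 304704 ≡ 1045 (mod 1073)
1072 = 1024 + 32 + 16 in binary powers of 2.
So 12^1072 ≡ 1045 · 784 · 1045 ≡ 900 (mod 1073).
Since 900 ≠ 1, base 12 is a Fermat witness: 1073 is composite.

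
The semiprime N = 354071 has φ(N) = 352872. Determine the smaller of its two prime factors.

523

φ(n) = (p−1)(q−1) = n − (p+q) + 1, so p + q = 354071 − 352872 + 1 = 1200.
p and q are the roots of t² − 1200t + 354071 = 0.
Discriminant: 1200² − 4·354071 = 1440000 − 1416284 = 23716; √23716 = 154.
q = (1200 − 154)/2 = 523, p = (1200 + 154)/2 = 677.
Check: 523 · 677 = 354071.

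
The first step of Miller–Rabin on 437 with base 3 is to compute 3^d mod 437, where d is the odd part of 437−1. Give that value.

437 − 1 = 436 = 2^2 · 109, so d = 109.
3^1 ≡ 3 (mod 437)
3^2 ≡ 3^2 = 9 ≡ 9 (mod 437)
3^4 ≡ 9^2 = 81 ≡ 81 (mod 437)
3^8 ≡ 81^2 = 6561 ≡ 6 (mod 437)
3^16 ≡ 6^2 = 36 ≡ 36 (mod 437)
3^32 ≡ 36^2 = 1296 ≡ 422 (mod 437)
3^64 ≡ 422^2 = 178084 ≡ 225 (mod 437)
109 = 64 + 32 + 8 + 4 + 1 in binary powers of 2.
So 3^109 ≡ 225 · 422 · 6 · 81 · 3 ≡ 307 (mod 437).
Squaring chain: 307 → 294; never reaches −1, so base 3 is a Miller–Rabin witness that 437 is composite.

307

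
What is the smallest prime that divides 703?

703 is odd.
Digit sum 10, not divisible by 3.
Ends in 3: not divisible by 5.
7: 703 = 7·100 + 3
11: 703 = 11·63 + 10
13: 703 = 13·54 + 1
17: 703 = 17·41 + 6
19: 703 = 19·37

19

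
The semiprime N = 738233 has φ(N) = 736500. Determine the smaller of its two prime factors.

φ(n) = (p−1)(q−1) = n − (p+q) + 1, so p + q = 738233 − 736500 + 1 = 1734.
p and q are the roots of t² − 1734t + 738233 = 0.
Discriminant: 1734² − 4·738233 = 3006756 − 2952932 = 53824; √53824 = 232.
q = (1734 − 232)/2 = 751, p = (1734 + 232)/2 = 983.
Check: 751 · 983 = 738233.

751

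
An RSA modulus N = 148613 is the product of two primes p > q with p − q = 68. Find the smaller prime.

353

Since p = q + 68, we have 148613 = q(q + 68), so q² + 68q − 148613 = 0.
Discriminant: 68² + 4·148613 = 4624 + 594452 = 599076; √599076 = 774.
q = (−68 + 774)/2 = 353, and p = q + 68 = 421.
Check: 353 · 421 = 148613.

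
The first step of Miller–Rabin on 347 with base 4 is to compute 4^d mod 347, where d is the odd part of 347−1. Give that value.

347 − 1 = 346 = 2^1 · 173, so d = 173.
4^1 ≡ 4 (mod 347)
4^2 ≡ 4^2 = 16 ≡ 16 (mod 347)
4^4 ≡ 16^2 = 256 ≡ 256 (mod 347)
4^8 ≡ 256^2 = 65536 ≡ 300 (mod 347)
4^16 ≡ 300^2 = 90000 ≡ 127 (mod 347)
4^32 ≡ 127^2 = 16129 ≡ 167 (mod 347)
4^64 ≡ 167^2 = 27889 ≡ 129 (mod 347)
4^128 ≡ 129^2 = 16641 ≡ 332 (mod 347)
173 = 128 + 32 + 8 + 4 + 1 in binary powers of 2.
So 4^173 ≡ 332 · 167 · 300 · 256 · 4 ≡ 1 (mod 347).
Since 4^d ≡ 1 (mod 347), base 4 does not prove 347 composite.

1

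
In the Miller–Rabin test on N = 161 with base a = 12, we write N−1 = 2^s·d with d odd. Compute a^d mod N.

161 − 1 = 160 = 2^5 · 5, so d = 5.
12^1 ≡ 12 (mod 161)
12^2 ≡ 12^2 = 144 ≡ 144 (mod 161)
12^4 ≡ 144^2 = 20736 ≡ 128 (mod 161)
5 = 4 + 1 in binary powers of 2.
So 12^5 ≡ 128 · 12 ≡ 87 (mod 161).
Squaring chain: 87 → 2 → 4 → 16 → 95; never reaches −1, so base 12 is a Miller–Rabin witness that 161 is composite.

87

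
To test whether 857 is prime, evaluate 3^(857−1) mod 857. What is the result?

1

3^1 ≡ 3 (mod 857)
3^2 ≡ 3^2 = 9 ≡ 9 (mod 857)
3^4 ≡ 9^2 = 81 ≡ 81 (mod 857)
3^8 ≡ 81^2 = 6561 ≡ 562 (mod 857)
3^16 ≡ 562^2 = 315844 ≡ 468 (mod 857)
3^32 ≡ 468^2 = 219024 ≡ 489 (mod 857)
3^64 ≡ 489^2 = 239121 ≡ 18 (mod 857)
3^128 ≡ 18^2 = 324 ≡ 324 (mod 857)
3^256 ≡ 324^2 = 104976 ≡ 422 (mod 857)
3^512 ≡ 422^2 = 178084 ≡ 685 (mod 857)
856 = 512 + 256 + 64 + 16 + 8 in binary powers of 2.
So 3^856 ≡ 685 · 422 · 18 · 468 · 562 ≡ 1 (mod 857).
Since the result is 1, base 3 gives no evidence that 857 is composite.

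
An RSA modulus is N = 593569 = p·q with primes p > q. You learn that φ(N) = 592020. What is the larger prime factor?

φ(n) = (p−1)(q−1) = n − (p+q) + 1, so p + q = 593569 − 592020 + 1 = 1550.
p and q are the roots of t² − 1550t + 593569 = 0.
Discriminant: 1550² − 4·593569 = 2402500 − 2374276 = 28224; √28224 = 168.
q = (1550 − 168)/2 = 691, p = (1550 + 168)/2 = 859.
Check: 691 · 859 = 593569.

859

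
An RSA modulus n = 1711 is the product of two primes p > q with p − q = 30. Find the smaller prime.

29

Since p = q + 30, we have 1711 = q(q + 30), so q² + 30q − 1711 = 0.
Discriminant: 30² + 4·1711 = 900 + 6844 = 7744; √7744 = 88.
q = (−30 + 88)/2 = 29, and p = q + 30 = 59.
Check: 29 · 59 = 1711.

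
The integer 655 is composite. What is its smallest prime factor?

655 is odd.
Digit sum 16, not divisible by 3.
Ends in 5: divisible by 5.

5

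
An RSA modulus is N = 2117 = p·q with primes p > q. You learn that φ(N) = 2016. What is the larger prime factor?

φ(n) = (p−1)(q−1) = n − (p+q) + 1, so p + q = 2117 − 2016 + 1 = 102.
p and q are the roots of t² − 102t + 2117 = 0.
Discriminant: 102² − 4·2117 = 10404 − 8468 = 1936; √1936 = 44.
q = (102 − 44)/2 = 29, p = (102 + 44)/2 = 73.
Check: 29 · 73 = 2117.

73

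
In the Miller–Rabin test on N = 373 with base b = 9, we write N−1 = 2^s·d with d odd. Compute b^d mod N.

373 − 1 = 372 = 2^2 · 93, so d = 93.
9^1 ≡ 9 (mod 373)
9^2 ≡ 9^2 = 81 ≡ 81 (mod 373)
9^4 ≡ 81^2 = 6561 ≡ 220 (mod 373)
9^8 ≡ 220^2 = 48400 ≡ 283 (mod 373)
9^16 ≡ 283^2 = 80089 ≡ 267 (mod 373)
9^32 ≡ 267^2 = 71289 ≡ 46 (mod 373)
9^64 ≡ 46^2 = 2116 ≡ 251 (mod 373)
93 = 64 + 16 + 8 + 4 + 1 in binary powers of 2.
So 9^93 ≡ 251 · 267 · 283 · 220 · 9 ≡ 1 (mod 373).
Since 9^d ≡ 1 (mod 373), base 9 does not prove 373 composite.

1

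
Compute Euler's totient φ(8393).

6480

Factor: 8393 = 7 · 11 · 109.
φ(8393) = (7−1) · (11−1) · (109−1) = 6 · 10 · 108 = 6480.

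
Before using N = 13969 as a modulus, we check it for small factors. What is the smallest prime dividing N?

61

13969 is odd.
Digit sum 28, not divisible by 3.
Ends in 9: not divisible by 5.
7: 13969 = 7·1995 + 4
11: 13969 = 11·1269 + 10
13: 13969 = 13·1074 + 7
17: 13969 = 17·821 + 12
19: 13969 = 19·735 + 4
23: 13969 = 23·607 + 8
29: 13969 = 29·481 + 20
31: 13969 = 31·450 + 19
37: 13969 = 37·377 + 20
41: 13969 = 41·340 + 29
43: 13969 = 43·324 + 37
47: 13969 = 47·297 + 10
53: 13969 = 53·263 + 30
59: 13969 = 59·236 + 45
61: 13969 = 61·229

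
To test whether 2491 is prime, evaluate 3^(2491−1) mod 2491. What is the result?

3^1 ≡ 3 (mod 2491)
3^2 ≡ 3^2 = 9 ≡ 9 (mod 2491)
3^4 ≡ 9^2 = 81 ≡ 81 (mod 2491)
3^8 ≡ 81^2 = 6561 ≡ 1579 (mod 2491)
3^16 ≡ 1579^2 = 2493241 ≡ 2241 (mod 2491)
3^32 ≡ 2241^2 = 5022081 ≡ 225 (mod 2491)
3^64 ≡ 225^2 = 50625 ≡ 805 (mod 2491)
3^128 ≡ 805^2 = 648025 ≡ 365 (mod 2491)
3^256 ≡ 365^2 = 133225 ≡ 1202 (mod 2491)
3^512 ≡ 1202^2 = 1444804 ≡ 24 (mod 2491)
3^1024 ≡ 24^2 = 576 ≡ 576 (mod 2491)
3^2048 ≡ 576^2 = 331776 ≡ 473 (mod 2491)
2490 = 2048 + 256 + 128 + 32 + 16 + 8 + 2 in binary powers of 2.
So 3^2490 ≡ 473 · 1202 · 365 · 225 · 2241 · 1579 · 9 ≡ 1011 (mod 2491).
Since 1011 ≠ 1, base 3 is a Fermat witness: 2491 is composite.

1011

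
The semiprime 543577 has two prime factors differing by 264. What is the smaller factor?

617

Since p = q + 264, we have 543577 = q(q + 264), so q² + 264q − 543577 = 0.
Discriminant: 264² + 4·543577 = 69696 + 2174308 = 2244004; √2244004 = 1498.
q = (−264 + 1498)/2 = 617, and p = q + 264 = 881.
Check: 617 · 881 = 543577.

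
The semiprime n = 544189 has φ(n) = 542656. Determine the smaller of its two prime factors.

φ(n) = (p−1)(q−1) = n − (p+q) + 1, so p + q = 544189 − 542656 + 1 = 1534.
p and q are the roots of t² − 1534t + 544189 = 0.
Discriminant: 1534² − 4·544189 = 2353156 − 2176756 = 176400; √176400 = 420.
q = (1534 − 420)/2 = 557, p = (1534 + 420)/2 = 977.
Check: 557 · 977 = 544189.

557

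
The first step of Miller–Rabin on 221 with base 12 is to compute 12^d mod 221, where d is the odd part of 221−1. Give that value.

221 − 1 = 220 = 2^2 · 55, so d = 55.
12^1 ≡ 12 (mod 221)
12^2 ≡ 12^2 = 144 ≡ 144 (mod 221)
12^4 ≡ 144^2 = 20736 ≡ 183 (mod 221)
12^8 ≡ 183^2 = 33489 ≡ 118 (mod 221)
12^16 ≡ 118^2 = 13924 ≡ 1 (mod 221)
12^32 ≡ 1^2 = 1 ≡ 1 (mod 221)
55 = 32 + 16 + 4 + 2 + 1 in binary powers of 2.
So 12^55 ≡ 1 · 1 · 183 · 144 · 12 ≡ 194 (mod 221).
Squaring chain: 194 → 66; never reaches −1, so base 12 is a Miller–Rabin witness that 221 is composite.

194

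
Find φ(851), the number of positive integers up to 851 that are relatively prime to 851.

Factor: 851 = 23 · 37.
φ(851) = (23−1) · (37−1) = 22 · 36 = 792.

792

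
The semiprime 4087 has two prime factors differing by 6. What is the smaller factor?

61

Since p = q + 6, we have 4087 = q(q + 6), so q² + 6q − 4087 = 0.
Discriminant: 6² + 4·4087 = 36 + 16348 = 16384; √16384 = 128.
q = (−6 + 128)/2 = 61, and p = q + 6 = 67.
Check: 61 · 67 = 4087.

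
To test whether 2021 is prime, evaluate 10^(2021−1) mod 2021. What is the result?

10^1 ≡ 10 (mod 2021)
10^2 ≡ 10^2 = 100 ≡ 100 (mod 2021)
10^4 ≡ 100^2 = 10000 ≡ 1916 (mod 2021)
10^8 ≡ 1916^2 = 3671056 ≡ 920 (mod 2021)
10^16 ≡ 920^2 = 846400 ≡ 1622 (mod 2021)
10^32 ≡ 1622^2 = 2630884 ≡ 1563 (mod 2021)
10^64 ≡ 1563^2 = 2442969 ≡ 1601 (mod 2021)
10^128 ≡ 1601^2 = 2563201 ≡ 573 (mod 2021)
10^256 ≡ 573^2 = 328329 ≡ 927 (mod 2021)
10^512 ≡ 927^2 = 859329 ≡ 404 (mod 2021)
10^1024 ≡ 404^2 = 163216 ≡ 1536 (mod 2021)
2020 = 1024 + 512 + 256 + 128 + 64 + 32 + 4 in binary powers of 2.
So 10^2020 ≡ 1536 · 404 · 927 · 573 · 1601 · 1563 · 1916 ≡ 1615 (mod 2021).
Since 1615 ≠ 1, base 10 is a Fermat witness: 2021 is composite.

1615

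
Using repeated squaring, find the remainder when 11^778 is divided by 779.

11^1 ≡ 11 (mod 779)
11^2 ≡ 11^2 = 121 ≡ 121 (mod 779)
11^4 ≡ 121^2 = 14641 ≡ 619 (mod 779)
11^8 ≡ 619^2 = 383161 ≡ 672 (mod 779)
11^16 ≡ 672^2 = 451584 ≡ 543 (mod 779)
11^32 ≡ 543^2 = 294849 ≡ 387 (mod 779)
11^64 ≡ 387^2 = 149769 ≡ 201 (mod 779)
11^128 ≡ 201^2 = 40401 ≡ 672 (mod 779)
11^256 ≡ 672^2 = 451584 ≡ 543 (mod 779)
11^512 ≡ 543^2 = 294849 ≡ 387 (mod 779)
778 = 512 + 256 + 8 + 2 in binary powers of 2.
So 11^778 ≡ 387 · 543 · 672 · 121 ≡ 144 (mod 779).
Since 144 ≠ 1, base 11 is a Fermat witness: 779 is composite.

144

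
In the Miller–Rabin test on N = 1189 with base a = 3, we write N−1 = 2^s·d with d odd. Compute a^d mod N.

495

1189 − 1 = 1188 = 2^2 · 297, so d = 297.
3^1 ≡ 3 (mod 1189)
3^2 ≡ 3^2 = 9 ≡ 9 (mod 1189)
3^4 ≡ 9^2 = 81 ≡ 81 (mod 1189)
3^8 ≡ 81^2 = 6561 ≡ 616 (mod 1189)
3^16 ≡ 616^2 = 379456 ≡ 165 (mod 1189)
3^32 ≡ 165^2 = 27225 ≡ 1067 (mod 1189)
3^64 ≡ 1067^2 = 1138489 ≡ 616 (mod 1189)
3^128 ≡ 616^2 = 379456 ≡ 165 (mod 1189)
3^256 ≡ 165^2 = 27225 ≡ 1067 (mod 1189)
297 = 256 + 32 + 8 + 1 in binary powers of 2.
So 3^297 ≡ 1067 · 1067 · 616 · 3 ≡ 495 (mod 1189).
Squaring chain: 495 → 91; never reaches −1, so base 3 is a Miller–Rabin witness that 1189 is composite.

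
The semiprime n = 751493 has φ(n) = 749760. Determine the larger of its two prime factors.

φ(n) = (p−1)(q−1) = n − (p+q) + 1, so p + q = 751493 − 749760 + 1 = 1734.
p and q are the roots of t² − 1734t + 751493 = 0.
Discriminant: 1734² − 4·751493 = 3006756 − 3005972 = 784; √784 = 28.
q = (1734 − 28)/2 = 853, p = (1734 + 28)/2 = 881.
Check: 853 · 881 = 751493.

881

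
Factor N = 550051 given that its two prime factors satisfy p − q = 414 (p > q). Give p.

977

Since p = q + 414, we have 550051 = q(q + 414), so q² + 414q − 550051 = 0.
Discriminant: 414² + 4·550051 = 171396 + 2200204 = 2371600; √2371600 = 1540.
q = (−414 + 1540)/2 = 563, and p = q + 414 = 977.
Check: 563 · 977 = 550051.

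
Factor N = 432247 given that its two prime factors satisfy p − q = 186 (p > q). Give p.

757

Since p = q + 186, we have 432247 = q(q + 186), so q² + 186q − 432247 = 0.
Discriminant: 186² + 4·432247 = 34596 + 1728988 = 1763584; √1763584 = 1328.
q = (−186 + 1328)/2 = 571, and p = q + 186 = 757.
Check: 571 · 757 = 432247.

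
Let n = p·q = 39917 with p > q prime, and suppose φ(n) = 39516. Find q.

φ(n) = (p−1)(q−1) = n − (p+q) + 1, so p + q = 39917 − 39516 + 1 = 402.
p and q are the roots of t² − 402t + 39917 = 0.
Discriminant: 402² − 4·39917 = 161604 − 159668 = 1936; √1936 = 44.
q = (402 − 44)/2 = 179, p = (402 + 44)/2 = 223.
Check: 179 · 223 = 39917.

179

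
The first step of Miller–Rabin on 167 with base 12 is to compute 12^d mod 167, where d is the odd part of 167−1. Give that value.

167 − 1 = 166 = 2^1 · 83, so d = 83.
12^1 ≡ 12 (mod 167)
12^2 ≡ 12^2 = 144 ≡ 144 (mod 167)
12^4 ≡ 144^2 = 20736 ≡ 28 (mod 167)
12^8 ≡ 28^2 = 784 ≡ 116 (mod 167)
12^16 ≡ 116^2 = 13456 ≡ 96 (mod 167)
12^32 ≡ 96^2 = 9216 ≡ 31 (mod 167)
12^64 ≡ 31^2 = 961 ≡ 126 (mod 167)
83 = 64 + 16 + 2 + 1 in binary powers of 2.
So 12^83 ≡ 126 · 96 · 144 · 12 ≡ 1 (mod 167).
Since 12^d ≡ 1 (mod 167), base 12 does not prove 167 composite.

1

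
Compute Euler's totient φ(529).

Factor: 529 = 23^2.
φ(529) = 23^1·(23−1) = 506.

506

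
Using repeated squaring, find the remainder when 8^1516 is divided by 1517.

174

8^1 ≡ 8 (mod 1517)
8^2 ≡ 8^2 = 64 ≡ 64 (mod 1517)
8^4 ≡ 64^2 = 4096 ≡ 1062 (mod 1517)
8^8 ≡ 1062^2 = 1127844 ≡ 713 (mod 1517)
8^16 ≡ 713^2 = 508369 ≡ 174 (mod 1517)
8^32 ≡ 174^2 = 30276 ≡ 1453 (mod 1517)
8^64 ≡ 1453^2 = 2111209 ≡ 1062 (mod 1517)
8^128 ≡ 1062^2 = 1127844 ≡ 713 (mod 1517)
8^256 ≡ 713^2 = 508369 ≡ 174 (mod 1517)
8^512 ≡ 174^2 = 30276 ≡ 1453 (mod 1517)
8^1024 ≡ 1453^2 = 2111209 ≡ 1062 (mod 1517)
1516 = 1024 + 256 + 128 + 64 + 32 + 8 + 4 in binary powers of 2.
So 8^1516 ≡ 1062 · 174 · 713 · 1062 · 1453 · 713 · 1062 ≡ 174 (mod 1517).
Since 174 ≠ 1, base 8 is a Fermat witness: 1517 is composite.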